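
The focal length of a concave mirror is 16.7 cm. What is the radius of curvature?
R = 2|f| = 33.4 cm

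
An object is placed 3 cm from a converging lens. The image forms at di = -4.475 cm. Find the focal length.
1/f = 1/do + 1/di → f = 9.102 cm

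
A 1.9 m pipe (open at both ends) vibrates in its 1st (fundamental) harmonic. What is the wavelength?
λₙ = 2L/n = 3.8 m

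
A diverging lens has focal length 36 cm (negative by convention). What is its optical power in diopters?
P = 1/f = -2.778 D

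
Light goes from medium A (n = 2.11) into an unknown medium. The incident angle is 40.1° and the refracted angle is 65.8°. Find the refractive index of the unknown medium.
n₂ = n₁·sin θ₁ / sin θ₂ = 1.49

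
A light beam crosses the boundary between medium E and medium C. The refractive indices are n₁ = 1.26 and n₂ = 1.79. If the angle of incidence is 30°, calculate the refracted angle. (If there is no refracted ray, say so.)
sin θ₂ = (n₁/n₂)·sin θ₁ = 0.352 → θ₂ = 20.61°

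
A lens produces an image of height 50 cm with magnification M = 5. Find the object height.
ho = |hi|/|M| = 10 cm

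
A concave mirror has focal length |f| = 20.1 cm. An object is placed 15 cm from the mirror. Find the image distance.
f = +20.1 cm (concave); 1/di = 1/f − 1/do → di = -59.12 cm (virtual image, behind mirror)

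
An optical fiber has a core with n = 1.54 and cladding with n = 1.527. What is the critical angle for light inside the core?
θc = arcsin(n_cladding/n_core) = 82.55°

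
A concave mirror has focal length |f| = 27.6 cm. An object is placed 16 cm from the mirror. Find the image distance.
f = +27.6 cm (concave); 1/di = 1/f − 1/do → di = -38.07 cm (virtual image, behind mirror)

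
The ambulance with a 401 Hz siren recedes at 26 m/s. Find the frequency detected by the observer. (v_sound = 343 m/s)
f_obs = f·v/(v + v_s) = 372.7 Hz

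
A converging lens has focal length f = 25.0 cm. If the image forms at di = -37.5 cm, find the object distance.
1/do = 1/f − 1/di → do = 15 cm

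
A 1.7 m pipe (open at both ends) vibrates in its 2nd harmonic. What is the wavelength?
λₙ = 2L/n = 1.7 m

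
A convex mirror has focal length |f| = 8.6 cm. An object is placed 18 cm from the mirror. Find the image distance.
f = −8.6 cm (convex); 1/di = 1/f − 1/do → di = -5.82 cm (virtual image, behind mirror)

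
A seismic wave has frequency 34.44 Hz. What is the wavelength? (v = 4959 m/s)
λ = v/f = 144 m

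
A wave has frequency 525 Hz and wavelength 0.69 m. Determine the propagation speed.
v = fλ = 362.2 m/s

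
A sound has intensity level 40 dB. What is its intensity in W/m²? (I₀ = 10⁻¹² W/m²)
I = I₀·10^(β/10) = 1.00 × 10⁻⁸ W/m²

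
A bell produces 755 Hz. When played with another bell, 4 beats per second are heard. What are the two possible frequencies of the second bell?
f₂ = 755 ± 4 Hz → 759 Hz or 751 Hz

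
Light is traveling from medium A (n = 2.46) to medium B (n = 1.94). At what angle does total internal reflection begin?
θc = arcsin(n₂/n₁) = 52.06°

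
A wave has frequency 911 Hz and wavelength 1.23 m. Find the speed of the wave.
v = fλ = 1121 m/s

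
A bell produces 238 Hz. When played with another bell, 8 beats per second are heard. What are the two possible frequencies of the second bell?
f₂ = 238 ± 8 Hz → 246 Hz or 230 Hz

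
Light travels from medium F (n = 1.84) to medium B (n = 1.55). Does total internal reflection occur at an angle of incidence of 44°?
θc = arcsin(n₂/n₁) = 57.39°; 44° < θc, so no — the ray refracts.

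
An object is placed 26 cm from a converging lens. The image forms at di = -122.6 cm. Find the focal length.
1/f = 1/do + 1/di → f = 33 cm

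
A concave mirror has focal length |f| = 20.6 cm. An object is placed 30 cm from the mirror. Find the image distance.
f = +20.6 cm (concave); 1/di = 1/f − 1/do → di = 65.74 cm (real image, in front of mirror)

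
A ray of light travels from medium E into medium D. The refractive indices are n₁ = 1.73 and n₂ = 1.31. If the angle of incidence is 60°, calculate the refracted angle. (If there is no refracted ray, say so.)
sin θ₂ = (n₁/n₂)·sin θ₁ = 1.144 > 1, so there is no refracted ray — the light undergoes total internal reflection.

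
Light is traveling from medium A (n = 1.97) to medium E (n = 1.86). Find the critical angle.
θc = arcsin(n₂/n₁) = 70.76°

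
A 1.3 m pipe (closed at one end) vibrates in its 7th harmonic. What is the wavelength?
λₙ = 4L/n = 0.7429 m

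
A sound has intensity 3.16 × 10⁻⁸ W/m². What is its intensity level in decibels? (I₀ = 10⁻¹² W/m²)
β = 10·log₁₀(I/I₀) = 45 dB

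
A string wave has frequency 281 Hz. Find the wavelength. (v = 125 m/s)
λ = v/f = 0.4448 m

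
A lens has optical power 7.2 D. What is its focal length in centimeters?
f = 1/P = 13.89 cm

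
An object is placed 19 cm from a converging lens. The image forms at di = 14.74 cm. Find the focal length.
1/f = 1/do + 1/di → f = 8.301 cm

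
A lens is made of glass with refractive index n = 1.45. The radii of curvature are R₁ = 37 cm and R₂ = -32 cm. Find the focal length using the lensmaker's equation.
1/f = (n − 1)(1/R₁ − 1/R₂) → f = 38.13 cm (converging lens)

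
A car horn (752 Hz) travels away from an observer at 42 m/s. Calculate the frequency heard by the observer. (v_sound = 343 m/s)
f_obs = f·v/(v + v_s) = 670 Hz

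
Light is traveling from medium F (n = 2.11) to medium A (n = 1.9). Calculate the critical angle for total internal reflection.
θc = arcsin(n₂/n₁) = 64.22°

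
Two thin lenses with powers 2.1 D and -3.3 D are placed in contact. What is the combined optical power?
P_total = P₁ + P₂ = -1.2 D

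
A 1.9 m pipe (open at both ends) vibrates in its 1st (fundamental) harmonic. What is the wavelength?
λₙ = 2L/n = 3.8 m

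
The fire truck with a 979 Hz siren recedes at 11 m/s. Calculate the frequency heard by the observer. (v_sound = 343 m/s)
f_obs = f·v/(v + v_s) = 948.6 Hz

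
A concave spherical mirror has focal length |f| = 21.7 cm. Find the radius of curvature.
R = 2|f| = 43.4 cm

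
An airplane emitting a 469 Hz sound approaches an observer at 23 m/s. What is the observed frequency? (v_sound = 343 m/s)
f_obs = f·v/(v − v_s) = 502.7 Hz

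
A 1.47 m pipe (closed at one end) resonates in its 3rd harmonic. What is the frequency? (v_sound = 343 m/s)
fₙ = nv/(4L) = 175 Hz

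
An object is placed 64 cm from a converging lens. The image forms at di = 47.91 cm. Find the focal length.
1/f = 1/do + 1/di → f = 27.4 cm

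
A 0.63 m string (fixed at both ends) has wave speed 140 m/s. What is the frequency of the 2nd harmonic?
fₙ = nv/(2L) = 222.2 Hz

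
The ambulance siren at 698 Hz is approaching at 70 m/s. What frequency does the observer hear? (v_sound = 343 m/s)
f_obs = f·v/(v − v_s) = 877 Hz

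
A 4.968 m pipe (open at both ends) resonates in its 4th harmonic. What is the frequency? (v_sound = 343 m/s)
fₙ = nv/(2L) = 138.1 Hz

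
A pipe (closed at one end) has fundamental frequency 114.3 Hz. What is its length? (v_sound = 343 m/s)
L = v/(4f₁) = 0.7502 m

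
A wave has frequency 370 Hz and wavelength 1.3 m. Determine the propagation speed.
v = fλ = 481 m/s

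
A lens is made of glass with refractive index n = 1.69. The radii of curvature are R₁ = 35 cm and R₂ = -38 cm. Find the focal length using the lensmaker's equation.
1/f = (n − 1)(1/R₁ − 1/R₂) → f = 26.4 cm (converging lens)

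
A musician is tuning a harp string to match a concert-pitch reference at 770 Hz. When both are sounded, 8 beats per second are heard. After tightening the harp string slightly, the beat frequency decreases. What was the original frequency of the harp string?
762 Hz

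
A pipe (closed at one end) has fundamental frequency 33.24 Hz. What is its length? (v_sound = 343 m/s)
L = v/(4f₁) = 2.58 m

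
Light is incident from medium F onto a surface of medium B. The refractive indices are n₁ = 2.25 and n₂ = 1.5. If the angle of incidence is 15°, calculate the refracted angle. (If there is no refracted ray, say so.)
sin θ₂ = (n₁/n₂)·sin θ₁ = 0.3882 → θ₂ = 22.84°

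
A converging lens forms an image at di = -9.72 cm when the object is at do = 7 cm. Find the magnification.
M = −di/do = 1.389 (upright image)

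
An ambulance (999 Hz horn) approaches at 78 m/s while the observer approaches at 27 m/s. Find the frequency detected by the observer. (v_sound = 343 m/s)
f_obs = f·(v + v_o)/(v − v_s) = 1395 Hz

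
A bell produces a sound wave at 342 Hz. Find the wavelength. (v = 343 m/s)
λ = v/f = 1.003 m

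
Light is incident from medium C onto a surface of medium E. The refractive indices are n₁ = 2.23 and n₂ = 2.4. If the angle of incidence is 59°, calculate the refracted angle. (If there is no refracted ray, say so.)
sin θ₂ = (n₁/n₂)·sin θ₁ = 0.7965 → θ₂ = 52.79°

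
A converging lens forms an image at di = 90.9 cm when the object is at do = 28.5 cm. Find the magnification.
M = −di/do = -3.189 (inverted image)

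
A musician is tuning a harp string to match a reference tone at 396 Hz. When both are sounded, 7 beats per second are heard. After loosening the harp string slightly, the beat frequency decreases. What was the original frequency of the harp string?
403 Hz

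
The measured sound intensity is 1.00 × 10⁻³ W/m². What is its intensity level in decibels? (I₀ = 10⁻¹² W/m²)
β = 10·log₁₀(I/I₀) = 90 dB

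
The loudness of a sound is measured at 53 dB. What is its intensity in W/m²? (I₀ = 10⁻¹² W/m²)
I = I₀·10^(β/10) = 2.00 × 10⁻⁷ W/m²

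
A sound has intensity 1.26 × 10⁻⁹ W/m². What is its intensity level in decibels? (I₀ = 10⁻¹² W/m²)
β = 10·log₁₀(I/I₀) = 31 dB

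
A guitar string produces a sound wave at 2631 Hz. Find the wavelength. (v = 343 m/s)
λ = v/f = 0.1304 m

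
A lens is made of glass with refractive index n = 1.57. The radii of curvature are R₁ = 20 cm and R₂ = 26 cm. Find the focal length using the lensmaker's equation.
1/f = (n − 1)(1/R₁ − 1/R₂) → f = 152 cm (converging lens)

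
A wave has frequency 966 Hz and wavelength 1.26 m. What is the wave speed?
v = fλ = 1217 m/s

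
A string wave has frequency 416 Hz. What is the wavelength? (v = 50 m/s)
λ = v/f = 0.1202 m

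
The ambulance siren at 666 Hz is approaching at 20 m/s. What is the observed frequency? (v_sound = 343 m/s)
f_obs = f·v/(v − v_s) = 707.2 Hz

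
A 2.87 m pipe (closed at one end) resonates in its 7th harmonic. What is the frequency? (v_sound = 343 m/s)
fₙ = nv/(4L) = 209.1 Hz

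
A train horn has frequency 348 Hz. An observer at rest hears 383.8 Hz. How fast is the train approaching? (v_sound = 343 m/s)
v_s = v·(1 − f/f_obs) = 31.99 m/s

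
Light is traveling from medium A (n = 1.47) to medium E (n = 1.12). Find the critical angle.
θc = arcsin(n₂/n₁) = 49.63°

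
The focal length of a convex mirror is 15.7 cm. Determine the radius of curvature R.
R = 2|f| = 31.4 cm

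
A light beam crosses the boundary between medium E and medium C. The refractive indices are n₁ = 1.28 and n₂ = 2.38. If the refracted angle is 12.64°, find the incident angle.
sin θ₁ = (n₂/n₁)·sin θ₂ → θ₁ = 24.01°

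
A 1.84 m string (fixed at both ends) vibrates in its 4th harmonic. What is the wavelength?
λₙ = 2L/n = 0.92 m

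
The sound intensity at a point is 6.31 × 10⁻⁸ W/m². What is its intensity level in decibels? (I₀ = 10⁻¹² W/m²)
β = 10·log₁₀(I/I₀) = 48 dB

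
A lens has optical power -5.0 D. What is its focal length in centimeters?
f = 1/P = -20 cm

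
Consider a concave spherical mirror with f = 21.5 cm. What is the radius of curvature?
R = 2|f| = 43 cm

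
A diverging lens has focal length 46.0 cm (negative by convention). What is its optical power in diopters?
P = 1/f = -2.174 D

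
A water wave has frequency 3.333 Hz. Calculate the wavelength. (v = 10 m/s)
λ = v/f = 3 m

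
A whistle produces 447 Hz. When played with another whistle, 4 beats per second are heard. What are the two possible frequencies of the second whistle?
f₂ = 447 ± 4 Hz → 451 Hz or 443 Hz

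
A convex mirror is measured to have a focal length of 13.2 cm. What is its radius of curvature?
R = 2|f| = 26.4 cm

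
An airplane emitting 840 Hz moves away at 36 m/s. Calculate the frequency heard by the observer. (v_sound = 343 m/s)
f_obs = f·v/(v + v_s) = 760.2 Hz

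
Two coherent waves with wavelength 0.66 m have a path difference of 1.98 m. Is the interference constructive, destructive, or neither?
constructive — path difference = 3λ, a whole number of wavelengths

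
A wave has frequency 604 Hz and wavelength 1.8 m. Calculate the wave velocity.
v = fλ = 1087 m/s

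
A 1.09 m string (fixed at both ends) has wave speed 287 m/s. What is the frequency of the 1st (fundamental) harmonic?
fₙ = nv/(2L) = 131.7 Hz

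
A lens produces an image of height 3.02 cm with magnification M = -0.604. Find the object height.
ho = |hi|/|M| = 5 cm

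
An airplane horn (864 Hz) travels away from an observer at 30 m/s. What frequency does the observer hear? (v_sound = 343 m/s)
f_obs = f·v/(v + v_s) = 794.5 Hz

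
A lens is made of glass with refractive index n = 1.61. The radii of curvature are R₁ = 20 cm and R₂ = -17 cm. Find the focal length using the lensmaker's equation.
1/f = (n − 1)(1/R₁ − 1/R₂) → f = 15.06 cm (converging lens)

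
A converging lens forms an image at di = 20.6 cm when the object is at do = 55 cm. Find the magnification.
M = −di/do = -0.3745 (inverted image)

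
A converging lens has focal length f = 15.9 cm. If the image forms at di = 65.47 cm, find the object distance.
1/do = 1/f − 1/di → do = 21 cm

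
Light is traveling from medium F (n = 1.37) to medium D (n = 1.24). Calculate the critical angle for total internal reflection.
θc = arcsin(n₂/n₁) = 64.84°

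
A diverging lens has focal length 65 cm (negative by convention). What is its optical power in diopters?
P = 1/f = -1.538 D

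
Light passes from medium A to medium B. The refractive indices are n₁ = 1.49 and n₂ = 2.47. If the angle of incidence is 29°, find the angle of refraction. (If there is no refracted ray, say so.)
sin θ₂ = (n₁/n₂)·sin θ₁ = 0.2925 → θ₂ = 17.01°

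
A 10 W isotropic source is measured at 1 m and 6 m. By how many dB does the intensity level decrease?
Δβ = 20·log₁₀(r₂/r₁) = 15.56 dB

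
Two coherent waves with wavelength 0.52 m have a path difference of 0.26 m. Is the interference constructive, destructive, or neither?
destructive — path difference = 0.5λ, an odd multiple of λ/2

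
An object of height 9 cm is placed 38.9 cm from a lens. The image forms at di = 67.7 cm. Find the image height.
hi = (-di/do) × ho = -15.66 cm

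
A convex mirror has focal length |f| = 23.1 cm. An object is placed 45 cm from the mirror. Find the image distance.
f = −23.1 cm (convex); 1/di = 1/f − 1/do → di = -15.26 cm (virtual image, behind mirror)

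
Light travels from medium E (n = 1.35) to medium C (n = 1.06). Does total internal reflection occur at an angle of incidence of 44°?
θc = arcsin(n₂/n₁) = 51.74°; 44° < θc, so no — the ray refracts.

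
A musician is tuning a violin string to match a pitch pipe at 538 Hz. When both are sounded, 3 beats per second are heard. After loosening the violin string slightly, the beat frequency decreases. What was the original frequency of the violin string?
541 Hz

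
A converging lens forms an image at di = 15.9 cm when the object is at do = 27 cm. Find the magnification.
M = −di/do = -0.5889 (inverted image)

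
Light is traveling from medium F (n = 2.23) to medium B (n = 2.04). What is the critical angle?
θc = arcsin(n₂/n₁) = 66.18°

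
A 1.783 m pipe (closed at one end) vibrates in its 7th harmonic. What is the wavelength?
λₙ = 4L/n = 1.019 m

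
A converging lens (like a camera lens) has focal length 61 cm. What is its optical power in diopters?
P = 1/f = 1.639 D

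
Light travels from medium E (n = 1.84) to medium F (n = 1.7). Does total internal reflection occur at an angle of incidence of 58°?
θc = arcsin(n₂/n₁) = 67.51°; 58° < θc, so no — the ray refracts.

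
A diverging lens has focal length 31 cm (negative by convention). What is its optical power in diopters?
P = 1/f = -3.226 D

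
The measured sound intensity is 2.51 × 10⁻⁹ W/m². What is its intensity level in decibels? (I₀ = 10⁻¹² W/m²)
β = 10·log₁₀(I/I₀) = 34 dB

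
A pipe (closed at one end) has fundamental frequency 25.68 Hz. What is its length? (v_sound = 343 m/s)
L = v/(4f₁) = 3.339 m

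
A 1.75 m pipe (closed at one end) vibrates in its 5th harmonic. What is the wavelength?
λₙ = 4L/n = 1.4 m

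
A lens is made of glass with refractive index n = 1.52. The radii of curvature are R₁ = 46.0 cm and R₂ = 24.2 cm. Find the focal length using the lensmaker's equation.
1/f = (n − 1)(1/R₁ − 1/R₂) → f = -98.2 cm (diverging lens)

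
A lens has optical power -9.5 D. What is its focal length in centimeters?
f = 1/P = -10.53 cm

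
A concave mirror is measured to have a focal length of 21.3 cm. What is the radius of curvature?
R = 2|f| = 42.6 cm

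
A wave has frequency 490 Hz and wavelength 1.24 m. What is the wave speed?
v = fλ = 607.6 m/s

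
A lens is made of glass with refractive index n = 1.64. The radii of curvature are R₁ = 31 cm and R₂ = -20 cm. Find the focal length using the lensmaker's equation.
1/f = (n − 1)(1/R₁ − 1/R₂) → f = 19 cm (converging lens)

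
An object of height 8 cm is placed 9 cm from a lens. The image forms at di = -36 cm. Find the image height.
hi = (-di/do) × ho = 32 cm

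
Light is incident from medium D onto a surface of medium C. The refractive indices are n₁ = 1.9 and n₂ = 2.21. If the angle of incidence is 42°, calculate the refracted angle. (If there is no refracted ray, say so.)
sin θ₂ = (n₁/n₂)·sin θ₁ = 0.5753 → θ₂ = 35.12°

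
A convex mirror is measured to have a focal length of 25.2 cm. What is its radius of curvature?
R = 2|f| = 50.4 cm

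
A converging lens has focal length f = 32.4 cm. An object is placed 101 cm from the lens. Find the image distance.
1/di = 1/f − 1/do → di = 47.7 cm (real image)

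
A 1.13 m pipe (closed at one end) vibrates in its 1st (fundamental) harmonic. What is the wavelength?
λₙ = 4L/n = 4.52 m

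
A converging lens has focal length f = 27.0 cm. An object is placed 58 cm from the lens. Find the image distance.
1/di = 1/f − 1/do → di = 50.52 cm (real image)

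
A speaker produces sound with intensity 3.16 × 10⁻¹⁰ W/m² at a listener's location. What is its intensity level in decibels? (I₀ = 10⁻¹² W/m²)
β = 10·log₁₀(I/I₀) = 25 dB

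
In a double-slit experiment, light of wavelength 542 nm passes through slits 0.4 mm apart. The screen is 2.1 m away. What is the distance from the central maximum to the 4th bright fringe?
y = mλL/d = 11.38 mm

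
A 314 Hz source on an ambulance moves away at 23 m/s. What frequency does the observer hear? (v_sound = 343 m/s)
f_obs = f·v/(v + v_s) = 294.3 Hz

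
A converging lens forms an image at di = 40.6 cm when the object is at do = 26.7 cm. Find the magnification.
M = −di/do = -1.521 (inverted image)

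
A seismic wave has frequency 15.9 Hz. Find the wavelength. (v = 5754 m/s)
λ = v/f = 361.9 m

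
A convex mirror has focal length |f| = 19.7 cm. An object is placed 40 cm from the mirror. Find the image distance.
f = −19.7 cm (convex); 1/di = 1/f − 1/do → di = -13.2 cm (virtual image, behind mirror)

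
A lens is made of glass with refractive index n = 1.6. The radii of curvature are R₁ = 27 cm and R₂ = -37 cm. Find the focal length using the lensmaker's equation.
1/f = (n − 1)(1/R₁ − 1/R₂) → f = 26.02 cm (converging lens)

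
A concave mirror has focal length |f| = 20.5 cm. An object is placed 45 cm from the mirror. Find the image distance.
f = +20.5 cm (concave); 1/di = 1/f − 1/do → di = 37.65 cm (real image, in front of mirror)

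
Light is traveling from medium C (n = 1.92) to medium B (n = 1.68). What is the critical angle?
θc = arcsin(n₂/n₁) = 61.04°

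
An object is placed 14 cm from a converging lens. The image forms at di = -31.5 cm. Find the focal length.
1/f = 1/do + 1/di → f = 25.2 cm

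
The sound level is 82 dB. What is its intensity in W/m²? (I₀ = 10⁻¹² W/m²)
I = I₀·10^(β/10) = 1.58 × 10⁻⁴ W/m²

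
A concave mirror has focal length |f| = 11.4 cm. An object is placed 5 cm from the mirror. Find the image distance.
f = +11.4 cm (concave); 1/di = 1/f − 1/do → di = -8.906 cm (virtual image, behind mirror)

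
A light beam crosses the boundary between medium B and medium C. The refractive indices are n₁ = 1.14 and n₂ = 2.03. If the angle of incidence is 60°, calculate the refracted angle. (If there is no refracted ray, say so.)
sin θ₂ = (n₁/n₂)·sin θ₁ = 0.4863 → θ₂ = 29.1°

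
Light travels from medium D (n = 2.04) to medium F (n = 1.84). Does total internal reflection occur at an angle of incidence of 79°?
θc = arcsin(n₂/n₁) = 64.42°; 79° > θc, so yes — total internal reflection.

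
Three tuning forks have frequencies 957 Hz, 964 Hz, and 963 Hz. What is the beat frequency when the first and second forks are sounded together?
7 Hz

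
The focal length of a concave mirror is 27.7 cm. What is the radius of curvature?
R = 2|f| = 55.4 cm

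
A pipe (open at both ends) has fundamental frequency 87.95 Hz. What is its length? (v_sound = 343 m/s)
L = v/(2f₁) = 1.95 m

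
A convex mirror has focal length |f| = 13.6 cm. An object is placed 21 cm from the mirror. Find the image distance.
f = −13.6 cm (convex); 1/di = 1/f − 1/do → di = -8.254 cm (virtual image, behind mirror)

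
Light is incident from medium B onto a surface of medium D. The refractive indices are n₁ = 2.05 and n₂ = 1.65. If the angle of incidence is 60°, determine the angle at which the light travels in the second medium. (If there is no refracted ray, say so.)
sin θ₂ = (n₁/n₂)·sin θ₁ = 1.076 > 1, so there is no refracted ray — the light undergoes total internal reflection.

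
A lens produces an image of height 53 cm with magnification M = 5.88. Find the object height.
ho = |hi|/|M| = 9.014 cm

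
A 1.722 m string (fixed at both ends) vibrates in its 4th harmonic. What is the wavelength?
λₙ = 2L/n = 0.861 m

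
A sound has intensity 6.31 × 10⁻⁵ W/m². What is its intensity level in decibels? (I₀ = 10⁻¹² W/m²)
β = 10·log₁₀(I/I₀) = 78 dB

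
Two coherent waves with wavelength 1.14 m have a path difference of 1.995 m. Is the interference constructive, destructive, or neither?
neither (partial) — path difference = 1.75λ, neither a whole number of wavelengths nor an odd multiple of λ/2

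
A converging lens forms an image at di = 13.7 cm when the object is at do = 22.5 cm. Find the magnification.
M = −di/do = -0.6089 (inverted image)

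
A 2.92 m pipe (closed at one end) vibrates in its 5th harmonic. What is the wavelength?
λₙ = 4L/n = 2.336 m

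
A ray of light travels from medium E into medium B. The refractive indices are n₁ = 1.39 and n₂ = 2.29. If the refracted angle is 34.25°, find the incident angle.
sin θ₁ = (n₂/n₁)·sin θ₂ → θ₁ = 68°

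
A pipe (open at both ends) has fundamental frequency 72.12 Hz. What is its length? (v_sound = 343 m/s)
L = v/(2f₁) = 2.378 m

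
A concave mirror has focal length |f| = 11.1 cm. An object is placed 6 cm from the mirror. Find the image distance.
f = +11.1 cm (concave); 1/di = 1/f − 1/do → di = -13.06 cm (virtual image, behind mirror)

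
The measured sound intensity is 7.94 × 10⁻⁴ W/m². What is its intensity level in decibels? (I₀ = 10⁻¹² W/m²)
β = 10·log₁₀(I/I₀) = 89 dB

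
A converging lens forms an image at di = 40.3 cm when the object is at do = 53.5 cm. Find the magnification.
M = −di/do = -0.7533 (inverted image)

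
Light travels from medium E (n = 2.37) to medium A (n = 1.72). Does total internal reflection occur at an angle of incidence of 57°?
θc = arcsin(n₂/n₁) = 46.53°; 57° > θc, so yes — total internal reflection.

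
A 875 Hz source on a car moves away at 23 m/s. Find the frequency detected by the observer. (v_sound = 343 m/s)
f_obs = f·v/(v + v_s) = 820 Hz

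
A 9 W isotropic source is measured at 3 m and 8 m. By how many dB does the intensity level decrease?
Δβ = 20·log₁₀(r₂/r₁) = 8.519 dB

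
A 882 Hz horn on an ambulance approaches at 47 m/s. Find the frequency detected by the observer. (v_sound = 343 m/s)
f_obs = f·v/(v − v_s) = 1022 Hz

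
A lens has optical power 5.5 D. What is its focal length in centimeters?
f = 1/P = 18.18 cm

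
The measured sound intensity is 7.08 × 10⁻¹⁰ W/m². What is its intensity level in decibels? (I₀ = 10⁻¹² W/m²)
β = 10·log₁₀(I/I₀) = 28.5 dB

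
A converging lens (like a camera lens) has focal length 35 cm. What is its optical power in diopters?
P = 1/f = 2.857 D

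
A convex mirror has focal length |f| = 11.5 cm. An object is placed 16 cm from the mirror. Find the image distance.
f = −11.5 cm (convex); 1/di = 1/f − 1/do → di = -6.691 cm (virtual image, behind mirror)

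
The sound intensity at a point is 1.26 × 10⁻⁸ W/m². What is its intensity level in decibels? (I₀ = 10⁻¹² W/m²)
β = 10·log₁₀(I/I₀) = 41 dB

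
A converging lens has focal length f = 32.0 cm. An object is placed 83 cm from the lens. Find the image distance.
1/di = 1/f − 1/do → di = 52.08 cm (real image)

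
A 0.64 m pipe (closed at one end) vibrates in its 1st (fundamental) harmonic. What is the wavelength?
λₙ = 4L/n = 2.56 m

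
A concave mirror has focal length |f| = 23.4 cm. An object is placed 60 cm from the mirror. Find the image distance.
f = +23.4 cm (concave); 1/di = 1/f − 1/do → di = 38.36 cm (real image, in front of mirror)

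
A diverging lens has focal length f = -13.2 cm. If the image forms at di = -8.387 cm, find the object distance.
1/do = 1/f − 1/di → do = 23 cm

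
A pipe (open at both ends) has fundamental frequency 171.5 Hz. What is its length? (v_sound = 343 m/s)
L = v/(2f₁) = 1 m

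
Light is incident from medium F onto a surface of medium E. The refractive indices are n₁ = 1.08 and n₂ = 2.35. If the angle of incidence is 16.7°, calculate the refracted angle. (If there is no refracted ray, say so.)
sin θ₂ = (n₁/n₂)·sin θ₁ = 0.1321 → θ₂ = 7.589°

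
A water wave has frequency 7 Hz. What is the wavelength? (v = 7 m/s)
λ = v/f = 1 m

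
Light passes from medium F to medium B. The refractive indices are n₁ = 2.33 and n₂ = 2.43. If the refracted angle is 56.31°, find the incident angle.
sin θ₁ = (n₂/n₁)·sin θ₂ → θ₁ = 60.2°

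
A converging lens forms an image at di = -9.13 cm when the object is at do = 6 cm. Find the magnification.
M = −di/do = 1.522 (upright image)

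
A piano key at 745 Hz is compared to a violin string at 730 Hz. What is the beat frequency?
15 Hz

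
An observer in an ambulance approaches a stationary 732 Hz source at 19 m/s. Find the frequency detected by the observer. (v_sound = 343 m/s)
f_obs = f·(v + v_o)/v = 772.5 Hz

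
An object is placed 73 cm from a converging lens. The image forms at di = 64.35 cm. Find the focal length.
1/f = 1/do + 1/di → f = 34.2 cm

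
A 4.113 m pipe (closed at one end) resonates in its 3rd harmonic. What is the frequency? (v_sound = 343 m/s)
fₙ = nv/(4L) = 62.55 Hz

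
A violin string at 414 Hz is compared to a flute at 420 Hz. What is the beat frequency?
6 Hz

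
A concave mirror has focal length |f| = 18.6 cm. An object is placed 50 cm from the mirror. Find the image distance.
f = +18.6 cm (concave); 1/di = 1/f − 1/do → di = 29.62 cm (real image, in front of mirror)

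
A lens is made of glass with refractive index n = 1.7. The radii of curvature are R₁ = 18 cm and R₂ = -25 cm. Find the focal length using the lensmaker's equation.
1/f = (n − 1)(1/R₁ − 1/R₂) → f = 14.95 cm (converging lens)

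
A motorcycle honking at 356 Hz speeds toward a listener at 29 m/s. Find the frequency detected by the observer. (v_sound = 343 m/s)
f_obs = f·v/(v − v_s) = 388.9 Hz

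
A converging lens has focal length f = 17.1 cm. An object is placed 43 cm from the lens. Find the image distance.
1/di = 1/f − 1/do → di = 28.39 cm (real image)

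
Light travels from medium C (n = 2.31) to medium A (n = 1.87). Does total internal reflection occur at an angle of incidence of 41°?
θc = arcsin(n₂/n₁) = 54.05°; 41° < θc, so no — the ray refracts.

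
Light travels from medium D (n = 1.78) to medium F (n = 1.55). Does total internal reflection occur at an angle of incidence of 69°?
θc = arcsin(n₂/n₁) = 60.55°; 69° > θc, so yes — total internal reflection.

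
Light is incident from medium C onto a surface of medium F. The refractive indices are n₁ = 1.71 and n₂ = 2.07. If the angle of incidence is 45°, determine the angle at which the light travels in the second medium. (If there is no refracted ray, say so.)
sin θ₂ = (n₁/n₂)·sin θ₁ = 0.5841 → θ₂ = 35.74°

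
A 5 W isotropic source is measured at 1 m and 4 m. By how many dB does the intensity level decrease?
Δβ = 20·log₁₀(r₂/r₁) = 12.04 dB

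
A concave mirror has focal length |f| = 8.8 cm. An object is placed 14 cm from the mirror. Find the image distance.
f = +8.8 cm (concave); 1/di = 1/f − 1/do → di = 23.69 cm (real image, in front of mirror)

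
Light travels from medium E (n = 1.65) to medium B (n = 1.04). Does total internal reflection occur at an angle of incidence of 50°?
θc = arcsin(n₂/n₁) = 39.07°; 50° > θc, so yes — total internal reflection.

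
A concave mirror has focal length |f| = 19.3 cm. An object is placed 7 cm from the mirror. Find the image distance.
f = +19.3 cm (concave); 1/di = 1/f − 1/do → di = -10.98 cm (virtual image, behind mirror)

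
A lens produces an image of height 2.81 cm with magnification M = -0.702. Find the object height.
ho = |hi|/|M| = 4.003 cm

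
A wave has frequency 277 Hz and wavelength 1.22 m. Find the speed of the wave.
v = fλ = 337.9 m/s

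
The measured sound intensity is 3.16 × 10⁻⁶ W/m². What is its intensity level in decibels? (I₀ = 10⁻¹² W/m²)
β = 10·log₁₀(I/I₀) = 65 dB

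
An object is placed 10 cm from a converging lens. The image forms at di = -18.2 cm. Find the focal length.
1/f = 1/do + 1/di → f = 22.2 cm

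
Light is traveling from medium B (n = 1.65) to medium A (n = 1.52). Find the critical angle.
θc = arcsin(n₂/n₁) = 67.1°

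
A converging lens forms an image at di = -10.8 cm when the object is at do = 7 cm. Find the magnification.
M = −di/do = 1.543 (upright image)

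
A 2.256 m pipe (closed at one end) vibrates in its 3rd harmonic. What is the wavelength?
λₙ = 4L/n = 3.008 m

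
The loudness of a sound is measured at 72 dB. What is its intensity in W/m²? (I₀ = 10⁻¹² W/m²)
I = I₀·10^(β/10) = 1.58 × 10⁻⁵ W/m²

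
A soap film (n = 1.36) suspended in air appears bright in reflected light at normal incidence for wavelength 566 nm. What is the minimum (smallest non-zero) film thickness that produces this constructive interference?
2nt = (m − ½)λ with m = 1 → t = (m − ½)λ/(2n) = 104 nm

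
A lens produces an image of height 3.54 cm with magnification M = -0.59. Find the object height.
ho = |hi|/|M| = 6 cm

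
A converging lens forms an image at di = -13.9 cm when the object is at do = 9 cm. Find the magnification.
M = −di/do = 1.544 (upright image)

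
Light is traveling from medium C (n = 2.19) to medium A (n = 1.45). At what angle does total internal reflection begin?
θc = arcsin(n₂/n₁) = 41.46°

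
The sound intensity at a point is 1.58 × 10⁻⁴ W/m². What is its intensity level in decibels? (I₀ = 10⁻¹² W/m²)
β = 10·log₁₀(I/I₀) = 81.99 dB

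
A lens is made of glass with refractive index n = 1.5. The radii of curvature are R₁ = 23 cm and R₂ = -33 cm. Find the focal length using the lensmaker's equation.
1/f = (n − 1)(1/R₁ − 1/R₂) → f = 27.11 cm (converging lens)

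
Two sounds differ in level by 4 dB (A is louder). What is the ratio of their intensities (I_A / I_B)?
I_A/I_B = 10^(Δβ/10) = 2.512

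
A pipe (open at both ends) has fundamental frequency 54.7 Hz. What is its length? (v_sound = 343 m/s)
L = v/(2f₁) = 3.135 m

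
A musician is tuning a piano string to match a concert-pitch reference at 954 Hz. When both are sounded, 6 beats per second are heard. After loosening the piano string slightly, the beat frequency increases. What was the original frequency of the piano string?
948 Hz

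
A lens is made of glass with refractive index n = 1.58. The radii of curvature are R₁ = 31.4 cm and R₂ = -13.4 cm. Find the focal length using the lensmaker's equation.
1/f = (n − 1)(1/R₁ − 1/R₂) → f = 16.19 cm (converging lens)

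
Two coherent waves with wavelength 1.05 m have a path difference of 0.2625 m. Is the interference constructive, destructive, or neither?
neither (partial) — path difference = 0.25λ, neither a whole number of wavelengths nor an odd multiple of λ/2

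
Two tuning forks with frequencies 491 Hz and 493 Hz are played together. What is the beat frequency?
2 Hz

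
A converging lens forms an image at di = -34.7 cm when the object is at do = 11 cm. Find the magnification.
M = −di/do = 3.155 (upright image)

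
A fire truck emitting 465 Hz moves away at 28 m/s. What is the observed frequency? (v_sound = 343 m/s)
f_obs = f·v/(v + v_s) = 429.9 Hz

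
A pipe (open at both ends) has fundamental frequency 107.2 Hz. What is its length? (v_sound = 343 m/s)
L = v/(2f₁) = 1.6 m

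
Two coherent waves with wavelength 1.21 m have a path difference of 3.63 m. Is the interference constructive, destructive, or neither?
constructive — path difference = 3λ, a whole number of wavelengths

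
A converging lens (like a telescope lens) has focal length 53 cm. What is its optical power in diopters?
P = 1/f = 1.887 D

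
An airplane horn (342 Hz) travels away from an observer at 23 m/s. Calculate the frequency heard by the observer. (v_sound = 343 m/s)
f_obs = f·v/(v + v_s) = 320.5 Hz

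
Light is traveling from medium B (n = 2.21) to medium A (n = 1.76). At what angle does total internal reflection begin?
θc = arcsin(n₂/n₁) = 52.79°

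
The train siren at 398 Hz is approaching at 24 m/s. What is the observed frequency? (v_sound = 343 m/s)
f_obs = f·v/(v − v_s) = 427.9 Hz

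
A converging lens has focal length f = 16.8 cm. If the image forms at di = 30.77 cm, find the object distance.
1/do = 1/f − 1/di → do = 37 cm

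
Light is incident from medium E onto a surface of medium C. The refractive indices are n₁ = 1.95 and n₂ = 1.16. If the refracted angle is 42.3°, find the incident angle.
sin θ₁ = (n₂/n₁)·sin θ₂ → θ₁ = 23.6°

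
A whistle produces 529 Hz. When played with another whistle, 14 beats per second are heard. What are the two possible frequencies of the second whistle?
f₂ = 529 ± 14 Hz → 543 Hz or 515 Hz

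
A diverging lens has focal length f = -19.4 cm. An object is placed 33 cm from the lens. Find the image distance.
1/di = 1/f − 1/do → di = -12.22 cm (virtual image)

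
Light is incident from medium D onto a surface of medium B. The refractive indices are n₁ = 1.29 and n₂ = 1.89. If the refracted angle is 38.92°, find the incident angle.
sin θ₁ = (n₂/n₁)·sin θ₂ → θ₁ = 66.99°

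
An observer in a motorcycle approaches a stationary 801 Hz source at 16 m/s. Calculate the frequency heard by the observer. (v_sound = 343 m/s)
f_obs = f·(v + v_o)/v = 838.4 Hz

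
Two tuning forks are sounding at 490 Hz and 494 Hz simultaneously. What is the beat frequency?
4 Hz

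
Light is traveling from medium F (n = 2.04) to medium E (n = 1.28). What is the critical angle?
θc = arcsin(n₂/n₁) = 38.86°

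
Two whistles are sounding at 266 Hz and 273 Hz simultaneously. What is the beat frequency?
7 Hz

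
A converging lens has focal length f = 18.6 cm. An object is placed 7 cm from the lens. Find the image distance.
1/di = 1/f − 1/do → di = -11.22 cm (virtual image)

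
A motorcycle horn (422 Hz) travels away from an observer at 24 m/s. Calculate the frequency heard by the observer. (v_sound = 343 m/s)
f_obs = f·v/(v + v_s) = 394.4 Hz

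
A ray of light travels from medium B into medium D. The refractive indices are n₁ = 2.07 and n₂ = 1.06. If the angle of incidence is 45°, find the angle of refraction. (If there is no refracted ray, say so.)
sin θ₂ = (n₁/n₂)·sin θ₁ = 1.381 > 1, so there is no refracted ray — the light undergoes total internal reflection.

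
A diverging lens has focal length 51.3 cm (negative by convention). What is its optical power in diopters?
P = 1/f = -1.949 D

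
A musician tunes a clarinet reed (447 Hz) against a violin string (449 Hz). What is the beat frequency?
2 Hz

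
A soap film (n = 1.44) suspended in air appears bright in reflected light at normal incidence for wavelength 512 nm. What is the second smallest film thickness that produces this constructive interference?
2nt = (m − ½)λ with m = 2 → t = (m − ½)λ/(2n) = 266.7 nm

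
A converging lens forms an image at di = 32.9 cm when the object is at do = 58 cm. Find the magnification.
M = −di/do = -0.5672 (inverted image)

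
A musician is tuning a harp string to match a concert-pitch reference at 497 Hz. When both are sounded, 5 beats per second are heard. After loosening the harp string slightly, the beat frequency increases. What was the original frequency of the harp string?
492 Hz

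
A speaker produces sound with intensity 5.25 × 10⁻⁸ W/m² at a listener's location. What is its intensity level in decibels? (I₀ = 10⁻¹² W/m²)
β = 10·log₁₀(I/I₀) = 47.2 dB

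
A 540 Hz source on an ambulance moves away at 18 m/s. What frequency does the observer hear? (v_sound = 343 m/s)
f_obs = f·v/(v + v_s) = 513.1 Hz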